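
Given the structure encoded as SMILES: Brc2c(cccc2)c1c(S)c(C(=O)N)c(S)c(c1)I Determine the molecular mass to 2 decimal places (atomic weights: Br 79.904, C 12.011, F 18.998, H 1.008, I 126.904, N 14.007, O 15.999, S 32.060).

466.15 g/mol

First, the molecular formula is C13H9BrINOS2 (counting implicit H from valence).
  Br: 1 × 79.904 = 79.904
  C: 13 × 12.011 = 156.143
  H: 9 × 1.008 = 9.072
  I: 1 × 126.904 = 126.904
  N: 1 × 14.007 = 14.007
  O: 1 × 15.999 = 15.999
  S: 2 × 32.060 = 64.120
Sum: 1×79.904 + 13×12.011 + 9×1.008 + 1×126.904 + 1×14.007 + 1×15.999 + 2×32.060 = 466.149 → 466.15 g/mol.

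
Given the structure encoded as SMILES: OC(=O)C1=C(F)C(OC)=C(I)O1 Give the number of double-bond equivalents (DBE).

Molecular formula: C6H4FIO4.
DoU = (2C + 2 + N − H − X) / 2, where X is the halogen count and O/S are ignored.
    = (2·6 + 2 + 0 − 4 − 2) / 2 = 8 / 2 = 4.

4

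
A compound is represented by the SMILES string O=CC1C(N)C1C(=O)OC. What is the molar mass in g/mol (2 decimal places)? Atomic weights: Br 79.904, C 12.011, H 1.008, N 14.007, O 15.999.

First, the molecular formula is C6H9NO3 (counting implicit H from valence).
  C: 6 × 12.011 = 72.066
  H: 9 × 1.008 = 9.072
  N: 1 × 14.007 = 14.007
  O: 3 × 15.999 = 47.997
Sum: 6×12.011 + 9×1.008 + 1×14.007 + 3×15.999 = 143.142 → 143.14 g/mol.

143.14 g/mol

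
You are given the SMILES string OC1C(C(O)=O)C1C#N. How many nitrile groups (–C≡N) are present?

The nitrile motif appears at heavy-atom position 8 in the SMILES.
Other groups present: 1 carboxylic acid, 1 hydroxyl.
Nitrile count: 1.

1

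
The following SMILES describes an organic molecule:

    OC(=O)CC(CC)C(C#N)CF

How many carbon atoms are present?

8

Count every carbon token in the SMILES (each C, including those in ring-closure positions and inside branches).
Carbon count: 8.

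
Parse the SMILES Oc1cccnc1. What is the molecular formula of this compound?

Walk through each heavy atom and fill implicit hydrogens from standard valence (C 4, N 3, O 2, S 2, halogen 1); for lowercase aromatic atoms, an aromatic c carries 1 H when it has two neighbours and 0 H with three, and aromatic n carries 0 H:
  atom 1: O, bond orders sum to 1 (valence 2) → 1 H
  atom 2: aromatic c, 3 neighbours → 0 H
  atom 3: aromatic c, 2 neighbours → 1 H
  atom 4: aromatic c, 2 neighbours → 1 H
  atom 5: aromatic c, 2 neighbours → 1 H
  atom 6: aromatic n, 2 neighbours → 0 H
  atom 7: aromatic c, 2 neighbours → 1 H
Totals → C:5, H:5, N:1, O:1.
In Hill order: C5H5NO.

C5H5NO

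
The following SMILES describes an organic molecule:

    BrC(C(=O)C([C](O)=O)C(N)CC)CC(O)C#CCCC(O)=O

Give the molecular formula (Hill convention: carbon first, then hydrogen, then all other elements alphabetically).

C14H20BrNO6

Walk through each heavy atom and fill implicit hydrogens from standard valence (C 4, N 3, O 2, S 2, halogen 1):
  atom 1: Br (halogen, monovalent) → 0 H
  atom 2: C, bond orders sum to 3 (valence 4) → 1 H
  atom 3: C, bond orders sum to 4 (valence 4) → 0 H
  atom 4: O, bond orders sum to 2 (valence 2) → 0 H
  atom 5: C, bond orders sum to 3 (valence 4) → 1 H
  atom 6: C with explicit H count 0
  atom 7: O, bond orders sum to 1 (valence 2) → 1 H
  atom 8: O, bond orders sum to 2 (valence 2) → 0 H
  atom 9: C, bond orders sum to 3 (valence 4) → 1 H
  atom 10: N, bond orders sum to 1 (valence 3) → 2 H
  atom 11: C, bond orders sum to 2 (valence 4) → 2 H
  atom 12: C, bond orders sum to 1 (valence 4) → 3 H
  atom 13: C, bond orders sum to 2 (valence 4) → 2 H
  atom 14: C, bond orders sum to 3 (valence 4) → 1 H
  atom 15: O, bond orders sum to 1 (valence 2) → 1 H
  atom 16: C, bond orders sum to 4 (valence 4) → 0 H
  atom 17: C, bond orders sum to 4 (valence 4) → 0 H
  atom 18: C, bond orders sum to 2 (valence 4) → 2 H
  atom 19: C, bond orders sum to 2 (valence 4) → 2 H
  atom 20: C, bond orders sum to 4 (valence 4) → 0 H
  atom 21: O, bond orders sum to 1 (valence 2) → 1 H
  atom 22: O, bond orders sum to 2 (valence 2) → 0 H
Totals → C:14, H:20, Br:1, N:1, O:6.
In Hill order: C14H20BrNO6.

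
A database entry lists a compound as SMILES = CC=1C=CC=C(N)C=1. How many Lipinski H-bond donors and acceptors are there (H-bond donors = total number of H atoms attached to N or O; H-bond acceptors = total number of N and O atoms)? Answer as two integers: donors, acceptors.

2, 1

Donors: find every N or O and count the H atoms it carries.
  atom 7 (N): bond orders sum to 1 → 2 H
Lipinski HBD = 2.
Acceptors: N atoms = 1, O atoms = 0 → HBA = 1.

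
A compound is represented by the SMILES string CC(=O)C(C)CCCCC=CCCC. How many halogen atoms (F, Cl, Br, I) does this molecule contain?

Scan the SMILES for the halogen motif — none present.
Groups that are present: 1 alkene, 1 ketone.

0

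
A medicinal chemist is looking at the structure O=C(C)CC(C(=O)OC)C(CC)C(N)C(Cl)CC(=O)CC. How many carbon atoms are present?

15

Count every carbon token in the SMILES (each C, including those in ring-closure positions and inside branches).
Carbon count: 15.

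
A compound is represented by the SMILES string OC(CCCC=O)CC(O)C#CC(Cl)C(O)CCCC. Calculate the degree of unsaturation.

3

Degree of unsaturation = (number of rings) + (number of π bonds).
Ring closures in the SMILES: 0.
π bonds: 1 double bond (each 1 DoU), 1 triple bond (each 2 DoU) → 3 DoU from unsaturation.
Total DoU = 0 + 3 = 3.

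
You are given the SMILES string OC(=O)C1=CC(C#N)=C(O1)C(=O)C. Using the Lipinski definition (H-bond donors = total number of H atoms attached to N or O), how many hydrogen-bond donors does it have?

Donors: find every N or O and count the H atoms it carries.
  atom 1 (O): bond orders sum to 1 → 1 H
  atom 3 (O): bond orders sum to 2 → 0 H
  atom 8 (N): bond orders sum to 3 → 0 H
  atom 10 (O): bond orders sum to 2 → 0 H
  atom 12 (O): bond orders sum to 2 → 0 H
Lipinski HBD = 1.

1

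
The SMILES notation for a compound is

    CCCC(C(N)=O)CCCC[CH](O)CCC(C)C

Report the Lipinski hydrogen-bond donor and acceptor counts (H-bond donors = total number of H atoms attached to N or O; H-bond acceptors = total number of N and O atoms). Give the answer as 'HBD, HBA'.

Donors: find every N or O and count the H atoms it carries.
  atom 6 (N): bond orders sum to 1 → 2 H
  atom 7 (O): bond orders sum to 2 → 0 H
  atom 13 (O): bond orders sum to 1 → 1 H
Lipinski HBD = 3.
Acceptors: N atoms = 1, O atoms = 2 → HBA = 3.

3, 3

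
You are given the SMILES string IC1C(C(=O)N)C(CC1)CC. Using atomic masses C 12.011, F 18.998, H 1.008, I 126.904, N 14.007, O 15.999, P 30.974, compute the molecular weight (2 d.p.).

First, the molecular formula is C8H14INO (counting implicit H from valence).
  C: 8 × 12.011 = 96.088
  H: 14 × 1.008 = 14.112
  I: 1 × 126.904 = 126.904
  N: 1 × 14.007 = 14.007
  O: 1 × 15.999 = 15.999
Sum: 8×12.011 + 14×1.008 + 1×126.904 + 1×14.007 + 1×15.999 = 267.110 → 267.11 g/mol.

267.11 g/mol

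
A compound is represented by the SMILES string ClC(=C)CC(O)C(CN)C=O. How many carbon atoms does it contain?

7

Count every carbon token in the SMILES (each C, including those in ring-closure positions and inside branches).
Carbon count: 7.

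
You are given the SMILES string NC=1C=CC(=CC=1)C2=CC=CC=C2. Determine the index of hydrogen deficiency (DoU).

Degree of unsaturation = (number of rings) + (number of π bonds).
Ring closures in the SMILES: 2.
π bonds: 6 double bonds (each 1 DoU) → 6 DoU from unsaturation.
Total DoU = 2 + 6 = 8.

8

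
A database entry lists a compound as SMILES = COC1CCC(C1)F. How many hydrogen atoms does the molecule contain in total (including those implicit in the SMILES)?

11

Walk through each heavy atom and fill implicit hydrogens from standard valence (C 4, N 3, O 2, S 2, halogen 1):
  atom 1: C, bond orders sum to 1 (valence 4) → 3 H
  atom 2: O, bond orders sum to 2 (valence 2) → 0 H
  atom 3: C, bond orders sum to 3 (valence 4) → 1 H
  atom 4: C, bond orders sum to 2 (valence 4) → 2 H
  atom 5: C, bond orders sum to 2 (valence 4) → 2 H
  atom 6: C, bond orders sum to 3 (valence 4) → 1 H
  atom 7: C, bond orders sum to 2 (valence 4) → 2 H
  atom 8: F (halogen, monovalent) → 0 H
Total hydrogens: 11.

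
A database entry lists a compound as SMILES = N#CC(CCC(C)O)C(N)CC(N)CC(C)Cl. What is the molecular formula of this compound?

C12H24ClN3O

Walk through each heavy atom and fill implicit hydrogens from standard valence (C 4, N 3, O 2, S 2, halogen 1):
  atom 1: N, bond orders sum to 3 (valence 3) → 0 H
  atom 2: C, bond orders sum to 4 (valence 4) → 0 H
  atom 3: C, bond orders sum to 3 (valence 4) → 1 H
  atom 4: C, bond orders sum to 2 (valence 4) → 2 H
  atom 5: C, bond orders sum to 2 (valence 4) → 2 H
  atom 6: C, bond orders sum to 3 (valence 4) → 1 H
  atom 7: C, bond orders sum to 1 (valence 4) → 3 H
  atom 8: O, bond orders sum to 1 (valence 2) → 1 H
  atom 9: C, bond orders sum to 3 (valence 4) → 1 H
  atom 10: N, bond orders sum to 1 (valence 3) → 2 H
  atom 11: C, bond orders sum to 2 (valence 4) → 2 H
  atom 12: C, bond orders sum to 3 (valence 4) → 1 H
  atom 13: N, bond orders sum to 1 (valence 3) → 2 H
  atom 14: C, bond orders sum to 2 (valence 4) → 2 H
  atom 15: C, bond orders sum to 3 (valence 4) → 1 H
  atom 16: C, bond orders sum to 1 (valence 4) → 3 H
  atom 17: Cl (halogen, monovalent) → 0 H
Totals → C:12, H:24, Cl:1, N:3, O:1.
In Hill order: C12H24ClN3O.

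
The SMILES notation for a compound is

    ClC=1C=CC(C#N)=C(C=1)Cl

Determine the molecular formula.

Walk through each heavy atom and fill implicit hydrogens from standard valence (C 4, N 3, O 2, S 2, halogen 1):
  atom 1: Cl (halogen, monovalent) → 0 H
  atom 2: C, bond orders sum to 4 (valence 4) → 0 H
  atom 3: C, bond orders sum to 3 (valence 4) → 1 H
  atom 4: C, bond orders sum to 3 (valence 4) → 1 H
  atom 5: C, bond orders sum to 4 (valence 4) → 0 H
  atom 6: C, bond orders sum to 4 (valence 4) → 0 H
  atom 7: N, bond orders sum to 3 (valence 3) → 0 H
  atom 8: C, bond orders sum to 4 (valence 4) → 0 H
  atom 9: C, bond orders sum to 3 (valence 4) → 1 H
  atom 10: Cl (halogen, monovalent) → 0 H
Totals → C:7, H:3, Cl:2, N:1.
In Hill order: C7H3Cl2N.

C7H3Cl2N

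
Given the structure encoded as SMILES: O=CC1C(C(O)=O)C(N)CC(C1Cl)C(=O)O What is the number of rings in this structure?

1

In SMILES, each pair of matching ring-closure digits denotes one ring-closing bond; the number of such bonds equals the number of independent rings.
Ring-closure bonds here: 1.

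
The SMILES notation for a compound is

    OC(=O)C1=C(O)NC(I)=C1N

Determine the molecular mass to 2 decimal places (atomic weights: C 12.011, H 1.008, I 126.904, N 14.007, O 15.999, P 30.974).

First, the molecular formula is C5H5IN2O3 (counting implicit H from valence).
  C: 5 × 12.011 = 60.055
  H: 5 × 1.008 = 5.040
  I: 1 × 126.904 = 126.904
  N: 2 × 14.007 = 28.014
  O: 3 × 15.999 = 47.997
Sum: 5×12.011 + 5×1.008 + 1×126.904 + 2×14.007 + 3×15.999 = 268.010 → 268.01 g/mol.

268.01 g/mol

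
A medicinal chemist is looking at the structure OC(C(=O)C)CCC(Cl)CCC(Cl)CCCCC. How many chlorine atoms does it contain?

Scan the SMILES for Cl atoms (remember two-letter symbols like Cl and Br are single atoms).
Chlorine count: 2.

2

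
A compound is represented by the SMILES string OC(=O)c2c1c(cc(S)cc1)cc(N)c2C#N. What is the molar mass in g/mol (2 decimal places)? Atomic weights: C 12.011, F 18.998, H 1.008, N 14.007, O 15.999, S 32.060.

First, the molecular formula is C12H8N2O2S (counting implicit H from valence).
  C: 12 × 12.011 = 144.132
  H: 8 × 1.008 = 8.064
  N: 2 × 14.007 = 28.014
  O: 2 × 15.999 = 31.998
  S: 1 × 32.060 = 32.060
Sum: 12×12.011 + 8×1.008 + 2×14.007 + 2×15.999 + 1×32.060 = 244.268 → 244.27 g/mol.

244.27 g/mol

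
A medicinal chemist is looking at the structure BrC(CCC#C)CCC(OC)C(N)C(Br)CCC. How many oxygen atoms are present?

1

Scan the SMILES for O atoms (remember two-letter symbols like Cl and Br are single atoms).
Oxygen count: 1.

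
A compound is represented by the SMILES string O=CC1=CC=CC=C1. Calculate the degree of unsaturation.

Molecular formula: C7H6O.
DoU = (2C + 2 + N − H − X) / 2, where X is the halogen count and O/S are ignored.
    = (2·7 + 2 + 0 − 6 − 0) / 2 = 10 / 2 = 5.

5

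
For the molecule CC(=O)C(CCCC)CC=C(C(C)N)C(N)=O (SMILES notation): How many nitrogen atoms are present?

2

Scan the SMILES for N atoms (remember two-letter symbols like Cl and Br are single atoms).
Nitrogen count: 2.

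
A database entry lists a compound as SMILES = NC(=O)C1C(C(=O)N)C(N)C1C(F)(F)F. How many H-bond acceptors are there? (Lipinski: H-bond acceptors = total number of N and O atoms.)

5

N atoms: 3; O atoms: 2.
Lipinski HBA = 3 + 2 = 5.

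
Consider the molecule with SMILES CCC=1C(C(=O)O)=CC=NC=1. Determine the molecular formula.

Walk through each heavy atom and fill implicit hydrogens from standard valence (C 4, N 3, O 2, S 2, halogen 1):
  atom 1: C, bond orders sum to 1 (valence 4) → 3 H
  atom 2: C, bond orders sum to 2 (valence 4) → 2 H
  atom 3: C, bond orders sum to 4 (valence 4) → 0 H
  atom 4: C, bond orders sum to 4 (valence 4) → 0 H
  atom 5: C, bond orders sum to 4 (valence 4) → 0 H
  atom 6: O, bond orders sum to 2 (valence 2) → 0 H
  atom 7: O, bond orders sum to 1 (valence 2) → 1 H
  atom 8: C, bond orders sum to 3 (valence 4) → 1 H
  atom 9: C, bond orders sum to 3 (valence 4) → 1 H
  atom 10: N, bond orders sum to 3 (valence 3) → 0 H
  atom 11: C, bond orders sum to 3 (valence 4) → 1 H
Totals → C:8, H:9, N:1, O:2.
In Hill order: C8H9NO2.

C8H9NO2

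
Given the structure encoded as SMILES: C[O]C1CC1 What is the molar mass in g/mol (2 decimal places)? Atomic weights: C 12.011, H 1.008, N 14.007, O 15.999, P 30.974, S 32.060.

72.11 g/mol

First, the molecular formula is C4H8O (counting implicit H from valence).
  C: 4 × 12.011 = 48.044
  H: 8 × 1.008 = 8.064
  O: 1 × 15.999 = 15.999
Sum: 4×12.011 + 8×1.008 + 1×15.999 = 72.107 → 72.11 g/mol.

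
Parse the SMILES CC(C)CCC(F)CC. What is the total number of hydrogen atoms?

17

Walk through each heavy atom and fill implicit hydrogens from standard valence (C 4, N 3, O 2, S 2, halogen 1):
  atom 1: C, bond orders sum to 1 (valence 4) → 3 H
  atom 2: C, bond orders sum to 3 (valence 4) → 1 H
  atom 3: C, bond orders sum to 1 (valence 4) → 3 H
  atom 4: C, bond orders sum to 2 (valence 4) → 2 H
  atom 5: C, bond orders sum to 2 (valence 4) → 2 H
  atom 6: C, bond orders sum to 3 (valence 4) → 1 H
  atom 7: F (halogen, monovalent) → 0 H
  atom 8: C, bond orders sum to 2 (valence 4) → 2 H
  atom 9: C, bond orders sum to 1 (valence 4) → 3 H
Total hydrogens: 17.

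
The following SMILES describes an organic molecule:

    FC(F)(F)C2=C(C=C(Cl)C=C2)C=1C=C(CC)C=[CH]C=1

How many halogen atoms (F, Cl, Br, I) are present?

4

Halogen atoms appear at heavy-atom positions 1, 3, 4, 9 (1×Cl, 3×F).
Halogen count: 4.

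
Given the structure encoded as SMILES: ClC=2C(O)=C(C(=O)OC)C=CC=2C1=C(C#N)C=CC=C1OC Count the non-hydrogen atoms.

Every atom symbol written in the SMILES (organic subset) is one heavy atom; implicit H are not written.
Heavy atoms by element → C:16, Cl:1, N:1, O:4.
Total: 22.

22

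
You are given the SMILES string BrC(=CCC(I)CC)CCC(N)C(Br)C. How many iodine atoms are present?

1

Scan the SMILES for I atoms (remember two-letter symbols like Cl and Br are single atoms).
Iodine count: 1.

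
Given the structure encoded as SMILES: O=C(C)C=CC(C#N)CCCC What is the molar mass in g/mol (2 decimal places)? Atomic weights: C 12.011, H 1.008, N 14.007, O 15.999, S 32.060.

First, the molecular formula is C10H15NO (counting implicit H from valence).
  C: 10 × 12.011 = 120.110
  H: 15 × 1.008 = 15.120
  N: 1 × 14.007 = 14.007
  O: 1 × 15.999 = 15.999
Sum: 10×12.011 + 15×1.008 + 1×14.007 + 1×15.999 = 165.236 → 165.24 g/mol.

165.24 g/mol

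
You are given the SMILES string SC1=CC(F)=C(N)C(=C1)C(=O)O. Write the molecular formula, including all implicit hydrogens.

C7H6FNO2S

Walk through each heavy atom and fill implicit hydrogens from standard valence (C 4, N 3, O 2, S 2, halogen 1):
  atom 1: S, bond orders sum to 1 (valence 2) → 1 H
  atom 2: C, bond orders sum to 4 (valence 4) → 0 H
  atom 3: C, bond orders sum to 3 (valence 4) → 1 H
  atom 4: C, bond orders sum to 4 (valence 4) → 0 H
  atom 5: F (halogen, monovalent) → 0 H
  atom 6: C, bond orders sum to 4 (valence 4) → 0 H
  atom 7: N, bond orders sum to 1 (valence 3) → 2 H
  atom 8: C, bond orders sum to 4 (valence 4) → 0 H
  atom 9: C, bond orders sum to 3 (valence 4) → 1 H
  atom 10: C, bond orders sum to 4 (valence 4) → 0 H
  atom 11: O, bond orders sum to 2 (valence 2) → 0 H
  atom 12: O, bond orders sum to 1 (valence 2) → 1 H
Totals → C:7, H:6, F:1, N:1, O:2, S:1.
In Hill order: C7H6FNO2S.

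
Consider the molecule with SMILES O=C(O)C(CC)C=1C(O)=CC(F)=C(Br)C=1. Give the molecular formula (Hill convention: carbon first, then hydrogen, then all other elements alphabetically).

C10H10BrFO3

Walk through each heavy atom and fill implicit hydrogens from standard valence (C 4, N 3, O 2, S 2, halogen 1):
  atom 1: O, bond orders sum to 2 (valence 2) → 0 H
  atom 2: C, bond orders sum to 4 (valence 4) → 0 H
  atom 3: O, bond orders sum to 1 (valence 2) → 1 H
  atom 4: C, bond orders sum to 3 (valence 4) → 1 H
  atom 5: C, bond orders sum to 2 (valence 4) → 2 H
  atom 6: C, bond orders sum to 1 (valence 4) → 3 H
  atom 7: C, bond orders sum to 4 (valence 4) → 0 H
  atom 8: C, bond orders sum to 4 (valence 4) → 0 H
  atom 9: O, bond orders sum to 1 (valence 2) → 1 H
  atom 10: C, bond orders sum to 3 (valence 4) → 1 H
  atom 11: C, bond orders sum to 4 (valence 4) → 0 H
  atom 12: F (halogen, monovalent) → 0 H
  atom 13: C, bond orders sum to 4 (valence 4) → 0 H
  atom 14: Br (halogen, monovalent) → 0 H
  atom 15: C, bond orders sum to 3 (valence 4) → 1 H
Totals → C:10, H:10, Br:1, F:1, O:3.
In Hill order: C10H10BrFO3.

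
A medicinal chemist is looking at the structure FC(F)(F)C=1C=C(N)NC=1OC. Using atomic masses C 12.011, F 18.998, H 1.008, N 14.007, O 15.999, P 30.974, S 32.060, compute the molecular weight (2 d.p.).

First, the molecular formula is C6H7F3N2O (counting implicit H from valence).
  C: 6 × 12.011 = 72.066
  F: 3 × 18.998 = 56.994
  H: 7 × 1.008 = 7.056
  N: 2 × 14.007 = 28.014
  O: 1 × 15.999 = 15.999
Sum: 6×12.011 + 3×18.998 + 7×1.008 + 2×14.007 + 1×15.999 = 180.129 → 180.13 g/mol.

180.13 g/mol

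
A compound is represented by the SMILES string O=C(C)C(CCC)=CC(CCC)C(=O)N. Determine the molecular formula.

Walk through each heavy atom and fill implicit hydrogens from standard valence (C 4, N 3, O 2, S 2, halogen 1):
  atom 1: O, bond orders sum to 2 (valence 2) → 0 H
  atom 2: C, bond orders sum to 4 (valence 4) → 0 H
  atom 3: C, bond orders sum to 1 (valence 4) → 3 H
  atom 4: C, bond orders sum to 4 (valence 4) → 0 H
  atom 5: C, bond orders sum to 2 (valence 4) → 2 H
  atom 6: C, bond orders sum to 2 (valence 4) → 2 H
  atom 7: C, bond orders sum to 1 (valence 4) → 3 H
  atom 8: C, bond orders sum to 3 (valence 4) → 1 H
  atom 9: C, bond orders sum to 3 (valence 4) → 1 H
  atom 10: C, bond orders sum to 2 (valence 4) → 2 H
  atom 11: C, bond orders sum to 2 (valence 4) → 2 H
  atom 12: C, bond orders sum to 1 (valence 4) → 3 H
  atom 13: C, bond orders sum to 4 (valence 4) → 0 H
  atom 14: O, bond orders sum to 2 (valence 2) → 0 H
  atom 15: N, bond orders sum to 1 (valence 3) → 2 H
Totals → C:12, H:21, N:1, O:2.
In Hill order: C12H21NO2.

C12H21NO2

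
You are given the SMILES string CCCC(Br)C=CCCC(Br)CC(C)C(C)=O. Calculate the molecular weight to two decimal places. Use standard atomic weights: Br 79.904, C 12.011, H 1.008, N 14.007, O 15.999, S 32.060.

First, the molecular formula is C14H24Br2O (counting implicit H from valence).
  Br: 2 × 79.904 = 159.808
  C: 14 × 12.011 = 168.154
  H: 24 × 1.008 = 24.192
  O: 1 × 15.999 = 15.999
Sum: 2×79.904 + 14×12.011 + 24×1.008 + 1×15.999 = 368.153 → 368.15 g/mol.

368.15 g/mol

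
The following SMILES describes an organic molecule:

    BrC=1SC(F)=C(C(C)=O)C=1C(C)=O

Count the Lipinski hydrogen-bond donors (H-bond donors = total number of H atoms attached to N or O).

0

Donors: find every N or O and count the H atoms it carries.
  atom 9 (O): bond orders sum to 2 → 0 H
  atom 13 (O): bond orders sum to 2 → 0 H
Lipinski HBD = 0.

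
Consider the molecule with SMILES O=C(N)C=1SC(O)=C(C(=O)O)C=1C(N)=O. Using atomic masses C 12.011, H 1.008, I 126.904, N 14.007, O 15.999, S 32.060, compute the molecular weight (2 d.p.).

230.19 g/mol

First, the molecular formula is C7H6N2O5S (counting implicit H from valence).
  C: 7 × 12.011 = 84.077
  H: 6 × 1.008 = 6.048
  N: 2 × 14.007 = 28.014
  O: 5 × 15.999 = 79.995
  S: 1 × 32.060 = 32.060
Sum: 7×12.011 + 6×1.008 + 2×14.007 + 5×15.999 + 1×32.060 = 230.194 → 230.19 g/mol.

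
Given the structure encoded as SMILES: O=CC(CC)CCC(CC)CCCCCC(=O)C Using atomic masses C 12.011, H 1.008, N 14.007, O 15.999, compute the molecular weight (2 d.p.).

First, the molecular formula is C16H30O2 (counting implicit H from valence).
  C: 16 × 12.011 = 192.176
  H: 30 × 1.008 = 30.240
  O: 2 × 15.999 = 31.998
Sum: 16×12.011 + 30×1.008 + 2×15.999 = 254.414 → 254.41 g/mol.

254.41 g/mol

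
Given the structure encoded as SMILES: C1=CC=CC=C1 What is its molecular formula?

Walk through each heavy atom and fill implicit hydrogens from standard valence (C 4, N 3, O 2, S 2, halogen 1):
  atom 1: C, bond orders sum to 3 (valence 4) → 1 H
  atom 2: C, bond orders sum to 3 (valence 4) → 1 H
  atom 3: C, bond orders sum to 3 (valence 4) → 1 H
  atom 4: C, bond orders sum to 3 (valence 4) → 1 H
  atom 5: C, bond orders sum to 3 (valence 4) → 1 H
  atom 6: C, bond orders sum to 3 (valence 4) → 1 H
Totals → C:6, H:6.
In Hill order: C6H6.

C6H6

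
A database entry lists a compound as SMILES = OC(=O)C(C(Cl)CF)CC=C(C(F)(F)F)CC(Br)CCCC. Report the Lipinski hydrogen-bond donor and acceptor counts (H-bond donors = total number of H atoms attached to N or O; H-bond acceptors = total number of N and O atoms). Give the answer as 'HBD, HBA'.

Donors: find every N or O and count the H atoms it carries.
  atom 1 (O): bond orders sum to 1 → 1 H
  atom 3 (O): bond orders sum to 2 → 0 H
Lipinski HBD = 1.
Acceptors: N atoms = 0, O atoms = 2 → HBA = 2.

1, 2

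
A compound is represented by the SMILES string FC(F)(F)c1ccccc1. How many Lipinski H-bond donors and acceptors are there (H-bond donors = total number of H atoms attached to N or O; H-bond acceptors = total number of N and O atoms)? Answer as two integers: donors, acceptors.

0, 0

Donors: find every N or O and count the H atoms it carries.
  (no N or O atoms present)
Lipinski HBD = 0.
Acceptors: N atoms = 0, O atoms = 0 → HBA = 0.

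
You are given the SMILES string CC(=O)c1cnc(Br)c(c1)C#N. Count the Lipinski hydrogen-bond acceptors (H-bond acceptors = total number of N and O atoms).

3

N atoms: 2; O atoms: 1.
Lipinski HBA = 2 + 1 = 3.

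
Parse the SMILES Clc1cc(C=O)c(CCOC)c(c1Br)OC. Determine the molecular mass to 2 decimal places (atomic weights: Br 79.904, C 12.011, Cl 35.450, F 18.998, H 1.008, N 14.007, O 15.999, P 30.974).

307.57 g/mol

First, the molecular formula is C11H12BrClO3 (counting implicit H from valence).
  Br: 1 × 79.904 = 79.904
  C: 11 × 12.011 = 132.121
  Cl: 1 × 35.450 = 35.450
  H: 12 × 1.008 = 12.096
  O: 3 × 15.999 = 47.997
Sum: 1×79.904 + 11×12.011 + 1×35.450 + 12×1.008 + 3×15.999 = 307.568 → 307.57 g/mol.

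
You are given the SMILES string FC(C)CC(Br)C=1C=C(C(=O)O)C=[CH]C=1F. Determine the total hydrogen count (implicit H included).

Walk through each heavy atom and fill implicit hydrogens from standard valence (C 4, N 3, O 2, S 2, halogen 1):
  atom 1: F (halogen, monovalent) → 0 H
  atom 2: C, bond orders sum to 3 (valence 4) → 1 H
  atom 3: C, bond orders sum to 1 (valence 4) → 3 H
  atom 4: C, bond orders sum to 2 (valence 4) → 2 H
  atom 5: C, bond orders sum to 3 (valence 4) → 1 H
  atom 6: Br (halogen, monovalent) → 0 H
  atom 7: C, bond orders sum to 4 (valence 4) → 0 H
  atom 8: C, bond orders sum to 3 (valence 4) → 1 H
  atom 9: C, bond orders sum to 4 (valence 4) → 0 H
  atom 10: C, bond orders sum to 4 (valence 4) → 0 H
  atom 11: O, bond orders sum to 2 (valence 2) → 0 H
  atom 12: O, bond orders sum to 1 (valence 2) → 1 H
  atom 13: C, bond orders sum to 3 (valence 4) → 1 H
  atom 14: C with explicit H count 1
  atom 15: C, bond orders sum to 4 (valence 4) → 0 H
  atom 16: F (halogen, monovalent) → 0 H
Total hydrogens: 11.

11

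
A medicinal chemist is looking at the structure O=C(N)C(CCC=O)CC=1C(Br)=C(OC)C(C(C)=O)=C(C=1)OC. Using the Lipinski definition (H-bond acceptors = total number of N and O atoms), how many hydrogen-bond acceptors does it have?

6

N atoms: 1; O atoms: 5.
Lipinski HBA = 1 + 5 = 6.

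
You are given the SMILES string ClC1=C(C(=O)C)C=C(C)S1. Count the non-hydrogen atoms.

10

Every atom symbol written in the SMILES (organic subset) is one heavy atom; implicit H are not written.
Heavy atoms by element → C:7, Cl:1, O:1, S:1.
Total: 10.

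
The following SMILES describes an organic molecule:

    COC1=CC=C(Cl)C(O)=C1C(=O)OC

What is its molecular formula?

C9H9ClO4

Walk through each heavy atom and fill implicit hydrogens from standard valence (C 4, N 3, O 2, S 2, halogen 1):
  atom 1: C, bond orders sum to 1 (valence 4) → 3 H
  atom 2: O, bond orders sum to 2 (valence 2) → 0 H
  atom 3: C, bond orders sum to 4 (valence 4) → 0 H
  atom 4: C, bond orders sum to 3 (valence 4) → 1 H
  atom 5: C, bond orders sum to 3 (valence 4) → 1 H
  atom 6: C, bond orders sum to 4 (valence 4) → 0 H
  atom 7: Cl (halogen, monovalent) → 0 H
  atom 8: C, bond orders sum to 4 (valence 4) → 0 H
  atom 9: O, bond orders sum to 1 (valence 2) → 1 H
  atom 10: C, bond orders sum to 4 (valence 4) → 0 H
  atom 11: C, bond orders sum to 4 (valence 4) → 0 H
  atom 12: O, bond orders sum to 2 (valence 2) → 0 H
  atom 13: O, bond orders sum to 2 (valence 2) → 0 H
  atom 14: C, bond orders sum to 1 (valence 4) → 3 H
Totals → C:9, H:9, Cl:1, O:4.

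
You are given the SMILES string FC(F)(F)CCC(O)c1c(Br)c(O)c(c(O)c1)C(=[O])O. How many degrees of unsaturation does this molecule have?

Molecular formula: C11H10BrF3O5.
DoU = (2C + 2 + N − H − X) / 2, where X is the halogen count and O/S are ignored.
    = (2·11 + 2 + 0 − 10 − 4) / 2 = 10 / 2 = 5.

5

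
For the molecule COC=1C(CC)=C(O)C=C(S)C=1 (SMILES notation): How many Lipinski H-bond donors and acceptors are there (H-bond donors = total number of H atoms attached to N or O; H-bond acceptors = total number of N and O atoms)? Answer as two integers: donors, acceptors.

1, 2

Donors: find every N or O and count the H atoms it carries.
  atom 2 (O): bond orders sum to 2 → 0 H
  atom 8 (O): bond orders sum to 1 → 1 H
Lipinski HBD = 1.
Acceptors: N atoms = 0, O atoms = 2 → HBA = 2.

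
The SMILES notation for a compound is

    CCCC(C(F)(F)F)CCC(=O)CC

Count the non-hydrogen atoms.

Every atom symbol written in the SMILES (organic subset) is one heavy atom; implicit H are not written.
Heavy atoms by element → C:10, F:3, O:1.
Total: 14.

14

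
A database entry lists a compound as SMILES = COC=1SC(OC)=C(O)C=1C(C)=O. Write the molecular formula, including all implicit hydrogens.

Walk through each heavy atom and fill implicit hydrogens from standard valence (C 4, N 3, O 2, S 2, halogen 1):
  atom 1: C, bond orders sum to 1 (valence 4) → 3 H
  atom 2: O, bond orders sum to 2 (valence 2) → 0 H
  atom 3: C, bond orders sum to 4 (valence 4) → 0 H
  atom 4: S, bond orders sum to 2 (valence 2) → 0 H
  atom 5: C, bond orders sum to 4 (valence 4) → 0 H
  atom 6: O, bond orders sum to 2 (valence 2) → 0 H
  atom 7: C, bond orders sum to 1 (valence 4) → 3 H
  atom 8: C, bond orders sum to 4 (valence 4) → 0 H
  atom 9: O, bond orders sum to 1 (valence 2) → 1 H
  atom 10: C, bond orders sum to 4 (valence 4) → 0 H
  atom 11: C, bond orders sum to 4 (valence 4) → 0 H
  atom 12: C, bond orders sum to 1 (valence 4) → 3 H
  atom 13: O, bond orders sum to 2 (valence 2) → 0 H
Totals → C:8, H:10, O:4, S:1.

C8H10O4S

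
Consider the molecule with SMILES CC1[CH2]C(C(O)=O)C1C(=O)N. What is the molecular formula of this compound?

Walk through each heavy atom and fill implicit hydrogens from standard valence (C 4, N 3, O 2, S 2, halogen 1):
  atom 1: C, bond orders sum to 1 (valence 4) → 3 H
  atom 2: C, bond orders sum to 3 (valence 4) → 1 H
  atom 3: C with explicit H count 2
  atom 4: C, bond orders sum to 3 (valence 4) → 1 H
  atom 5: C, bond orders sum to 4 (valence 4) → 0 H
  atom 6: O, bond orders sum to 1 (valence 2) → 1 H
  atom 7: O, bond orders sum to 2 (valence 2) → 0 H
  atom 8: C, bond orders sum to 3 (valence 4) → 1 H
  atom 9: C, bond orders sum to 4 (valence 4) → 0 H
  atom 10: O, bond orders sum to 2 (valence 2) → 0 H
  atom 11: N, bond orders sum to 1 (valence 3) → 2 H
Totals → C:7, H:11, N:1, O:3.

C7H11NO3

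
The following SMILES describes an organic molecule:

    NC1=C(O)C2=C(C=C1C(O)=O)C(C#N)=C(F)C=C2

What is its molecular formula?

Walk through each heavy atom and fill implicit hydrogens from standard valence (C 4, N 3, O 2, S 2, halogen 1):
  atom 1: N, bond orders sum to 1 (valence 3) → 2 H
  atom 2: C, bond orders sum to 4 (valence 4) → 0 H
  atom 3: C, bond orders sum to 4 (valence 4) → 0 H
  atom 4: O, bond orders sum to 1 (valence 2) → 1 H
  atom 5: C, bond orders sum to 4 (valence 4) → 0 H
  atom 6: C, bond orders sum to 4 (valence 4) → 0 H
  atom 7: C, bond orders sum to 3 (valence 4) → 1 H
  atom 8: C, bond orders sum to 4 (valence 4) → 0 H
  atom 9: C, bond orders sum to 4 (valence 4) → 0 H
  atom 10: O, bond orders sum to 1 (valence 2) → 1 H
  atom 11: O, bond orders sum to 2 (valence 2) → 0 H
  atom 12: C, bond orders sum to 4 (valence 4) → 0 H
  atom 13: C, bond orders sum to 4 (valence 4) → 0 H
  atom 14: N, bond orders sum to 3 (valence 3) → 0 H
  atom 15: C, bond orders sum to 4 (valence 4) → 0 H
  atom 16: F (halogen, monovalent) → 0 H
  atom 17: C, bond orders sum to 3 (valence 4) → 1 H
  atom 18: C, bond orders sum to 3 (valence 4) → 1 H
Totals → C:12, H:7, F:1, N:2, O:3.
In Hill order: C12H7FN2O3.

C12H7FN2O3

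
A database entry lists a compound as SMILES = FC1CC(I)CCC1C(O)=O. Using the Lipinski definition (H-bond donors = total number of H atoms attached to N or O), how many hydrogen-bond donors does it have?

1

Donors: find every N or O and count the H atoms it carries.
  atom 10 (O): bond orders sum to 1 → 1 H
  atom 11 (O): bond orders sum to 2 → 0 H
Lipinski HBD = 1.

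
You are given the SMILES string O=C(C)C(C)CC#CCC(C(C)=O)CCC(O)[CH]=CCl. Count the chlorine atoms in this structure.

1

Scan the SMILES for Cl atoms (remember two-letter symbols like Cl and Br are single atoms).
Chlorine count: 1.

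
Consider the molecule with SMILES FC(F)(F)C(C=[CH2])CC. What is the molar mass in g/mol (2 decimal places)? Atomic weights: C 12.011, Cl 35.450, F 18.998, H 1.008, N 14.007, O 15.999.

138.13 g/mol

First, the molecular formula is C6H9F3 (counting implicit H from valence).
  C: 6 × 12.011 = 72.066
  F: 3 × 18.998 = 56.994
  H: 9 × 1.008 = 9.072
Sum: 6×12.011 + 3×18.998 + 9×1.008 = 138.132 → 138.13 g/mol.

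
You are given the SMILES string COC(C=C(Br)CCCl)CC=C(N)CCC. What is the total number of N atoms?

1

Scan the SMILES for N atoms (remember two-letter symbols like Cl and Br are single atoms).
Nitrogen count: 1.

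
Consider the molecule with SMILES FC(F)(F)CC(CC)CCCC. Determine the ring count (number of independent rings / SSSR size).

0

In SMILES, each pair of matching ring-closure digits denotes one ring-closing bond; the number of such bonds equals the number of independent rings.
Ring-closure bonds here: 0.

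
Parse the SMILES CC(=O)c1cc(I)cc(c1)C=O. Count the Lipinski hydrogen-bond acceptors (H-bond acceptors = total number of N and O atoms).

N atoms: 0; O atoms: 2.
Lipinski HBA = 0 + 2 = 2.

2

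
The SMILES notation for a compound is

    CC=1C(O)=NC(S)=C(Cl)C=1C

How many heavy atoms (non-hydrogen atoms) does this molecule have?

Every atom symbol written in the SMILES (organic subset) is one heavy atom; implicit H are not written.
Heavy atoms by element → C:7, Cl:1, N:1, O:1, S:1.
Total: 11.

11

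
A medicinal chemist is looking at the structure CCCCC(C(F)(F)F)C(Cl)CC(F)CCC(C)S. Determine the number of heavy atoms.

19

Every atom symbol written in the SMILES (organic subset) is one heavy atom; implicit H are not written.
Heavy atoms by element → C:13, Cl:1, F:4, S:1.
Total: 19.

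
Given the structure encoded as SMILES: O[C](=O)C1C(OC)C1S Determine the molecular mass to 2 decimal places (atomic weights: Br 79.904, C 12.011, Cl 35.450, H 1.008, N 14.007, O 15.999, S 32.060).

148.18 g/mol

First, the molecular formula is C5H8O3S (counting implicit H from valence).
  C: 5 × 12.011 = 60.055
  H: 8 × 1.008 = 8.064
  O: 3 × 15.999 = 47.997
  S: 1 × 32.060 = 32.060
Sum: 5×12.011 + 8×1.008 + 3×15.999 + 1×32.060 = 148.176 → 148.18 g/mol.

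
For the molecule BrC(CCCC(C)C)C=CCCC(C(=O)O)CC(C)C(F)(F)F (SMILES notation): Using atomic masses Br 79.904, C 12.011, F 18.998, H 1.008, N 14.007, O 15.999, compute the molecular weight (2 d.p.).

First, the molecular formula is C17H28BrF3O2 (counting implicit H from valence).
  Br: 1 × 79.904 = 79.904
  C: 17 × 12.011 = 204.187
  F: 3 × 18.998 = 56.994
  H: 28 × 1.008 = 28.224
  O: 2 × 15.999 = 31.998
Sum: 1×79.904 + 17×12.011 + 3×18.998 + 28×1.008 + 2×15.999 = 401.307 → 401.31 g/mol.

401.31 g/mol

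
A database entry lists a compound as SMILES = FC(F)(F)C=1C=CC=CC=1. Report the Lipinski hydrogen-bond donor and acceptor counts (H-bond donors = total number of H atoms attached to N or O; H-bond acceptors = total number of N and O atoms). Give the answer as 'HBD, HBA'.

0, 0

Donors: find every N or O and count the H atoms it carries.
  (no N or O atoms present)
Lipinski HBD = 0.
Acceptors: N atoms = 0, O atoms = 0 → HBA = 0.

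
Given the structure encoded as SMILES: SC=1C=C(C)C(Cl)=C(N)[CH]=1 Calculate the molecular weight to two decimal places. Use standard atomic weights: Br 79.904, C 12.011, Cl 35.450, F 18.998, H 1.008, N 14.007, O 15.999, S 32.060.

173.66 g/mol

First, the molecular formula is C7H8ClNS (counting implicit H from valence).
  C: 7 × 12.011 = 84.077
  Cl: 1 × 35.450 = 35.450
  H: 8 × 1.008 = 8.064
  N: 1 × 14.007 = 14.007
  S: 1 × 32.060 = 32.060
Sum: 7×12.011 + 1×35.450 + 8×1.008 + 1×14.007 + 1×32.060 = 173.658 → 173.66 g/mol.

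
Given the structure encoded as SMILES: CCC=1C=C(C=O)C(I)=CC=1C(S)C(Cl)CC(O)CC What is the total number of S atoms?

Scan the SMILES for S atoms (remember two-letter symbols like Cl and Br are single atoms).
Sulfur count: 1.

1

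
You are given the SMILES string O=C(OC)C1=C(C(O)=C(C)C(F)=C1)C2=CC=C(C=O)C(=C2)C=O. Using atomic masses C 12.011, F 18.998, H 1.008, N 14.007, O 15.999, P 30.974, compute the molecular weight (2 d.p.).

First, the molecular formula is C17H13FO5 (counting implicit H from valence).
  C: 17 × 12.011 = 204.187
  F: 1 × 18.998 = 18.998
  H: 13 × 1.008 = 13.104
  O: 5 × 15.999 = 79.995
Sum: 17×12.011 + 1×18.998 + 13×1.008 + 5×15.999 = 316.284 → 316.28 g/mol.

316.28 g/mol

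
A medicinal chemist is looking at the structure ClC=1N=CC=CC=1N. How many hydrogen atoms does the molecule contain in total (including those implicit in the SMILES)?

Walk through each heavy atom and fill implicit hydrogens from standard valence (C 4, N 3, O 2, S 2, halogen 1):
  atom 1: Cl (halogen, monovalent) → 0 H
  atom 2: C, bond orders sum to 4 (valence 4) → 0 H
  atom 3: N, bond orders sum to 3 (valence 3) → 0 H
  atom 4: C, bond orders sum to 3 (valence 4) → 1 H
  atom 5: C, bond orders sum to 3 (valence 4) → 1 H
  atom 6: C, bond orders sum to 3 (valence 4) → 1 H
  atom 7: C, bond orders sum to 4 (valence 4) → 0 H
  atom 8: N, bond orders sum to 1 (valence 3) → 2 H
Total hydrogens: 5.

5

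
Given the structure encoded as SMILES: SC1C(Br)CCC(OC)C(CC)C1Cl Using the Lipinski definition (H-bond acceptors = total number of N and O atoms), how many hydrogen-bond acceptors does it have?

1

N atoms: 0; O atoms: 1.
Lipinski HBA = 0 + 1 = 1.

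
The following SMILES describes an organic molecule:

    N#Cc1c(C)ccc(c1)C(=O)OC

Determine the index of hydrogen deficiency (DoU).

Molecular formula: C10H9NO2.
DoU = (2C + 2 + N − H − X) / 2, where X is the halogen count and O/S are ignored.
    = (2·10 + 2 + 1 − 9 − 0) / 2 = 14 / 2 = 7.

7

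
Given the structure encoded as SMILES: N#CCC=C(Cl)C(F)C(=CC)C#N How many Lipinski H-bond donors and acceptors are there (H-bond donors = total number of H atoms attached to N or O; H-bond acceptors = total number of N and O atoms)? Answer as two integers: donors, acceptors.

Donors: find every N or O and count the H atoms it carries.
  atom 1 (N): bond orders sum to 3 → 0 H
  atom 13 (N): bond orders sum to 3 → 0 H
Lipinski HBD = 0.
Acceptors: N atoms = 2, O atoms = 0 → HBA = 2.

0, 2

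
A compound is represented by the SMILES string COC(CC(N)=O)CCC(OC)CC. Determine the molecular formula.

C10H21NO3

Walk through each heavy atom and fill implicit hydrogens from standard valence (C 4, N 3, O 2, S 2, halogen 1):
  atom 1: C, bond orders sum to 1 (valence 4) → 3 H
  atom 2: O, bond orders sum to 2 (valence 2) → 0 H
  atom 3: C, bond orders sum to 3 (valence 4) → 1 H
  atom 4: C, bond orders sum to 2 (valence 4) → 2 H
  atom 5: C, bond orders sum to 4 (valence 4) → 0 H
  atom 6: N, bond orders sum to 1 (valence 3) → 2 H
  atom 7: O, bond orders sum to 2 (valence 2) → 0 H
  atom 8: C, bond orders sum to 2 (valence 4) → 2 H
  atom 9: C, bond orders sum to 2 (valence 4) → 2 H
  atom 10: C, bond orders sum to 3 (valence 4) → 1 H
  atom 11: O, bond orders sum to 2 (valence 2) → 0 H
  atom 12: C, bond orders sum to 1 (valence 4) → 3 H
  atom 13: C, bond orders sum to 2 (valence 4) → 2 H
  atom 14: C, bond orders sum to 1 (valence 4) → 3 H
Totals → C:10, H:21, N:1, O:3.
In Hill order: C10H21NO3.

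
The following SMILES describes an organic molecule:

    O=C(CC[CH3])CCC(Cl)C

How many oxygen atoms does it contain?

1

Scan the SMILES for O atoms (remember two-letter symbols like Cl and Br are single atoms).
Oxygen count: 1.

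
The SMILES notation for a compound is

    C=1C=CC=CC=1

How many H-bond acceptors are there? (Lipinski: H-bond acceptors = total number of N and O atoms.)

0

N atoms: 0; O atoms: 0.
Lipinski HBA = 0 + 0 = 0.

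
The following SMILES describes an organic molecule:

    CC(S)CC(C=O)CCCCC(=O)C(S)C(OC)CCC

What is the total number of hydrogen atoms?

30

Walk through each heavy atom and fill implicit hydrogens from standard valence (C 4, N 3, O 2, S 2, halogen 1):
  atom 1: C, bond orders sum to 1 (valence 4) → 3 H
  atom 2: C, bond orders sum to 3 (valence 4) → 1 H
  atom 3: S, bond orders sum to 1 (valence 2) → 1 H
  atom 4: C, bond orders sum to 2 (valence 4) → 2 H
  atom 5: C, bond orders sum to 3 (valence 4) → 1 H
  atom 6: C, bond orders sum to 3 (valence 4) → 1 H
  atom 7: O, bond orders sum to 2 (valence 2) → 0 H
  atom 8: C, bond orders sum to 2 (valence 4) → 2 H
  atom 9: C, bond orders sum to 2 (valence 4) → 2 H
  atom 10: C, bond orders sum to 2 (valence 4) → 2 H
  atom 11: C, bond orders sum to 2 (valence 4) → 2 H
  atom 12: C, bond orders sum to 4 (valence 4) → 0 H
  atom 13: O, bond orders sum to 2 (valence 2) → 0 H
  atom 14: C, bond orders sum to 3 (valence 4) → 1 H
  atom 15: S, bond orders sum to 1 (valence 2) → 1 H
  atom 16: C, bond orders sum to 3 (valence 4) → 1 H
  atom 17: O, bond orders sum to 2 (valence 2) → 0 H
  atom 18: C, bond orders sum to 1 (valence 4) → 3 H
  atom 19: C, bond orders sum to 2 (valence 4) → 2 H
  atom 20: C, bond orders sum to 2 (valence 4) → 2 H
  atom 21: C, bond orders sum to 1 (valence 4) → 3 H
Total hydrogens: 30.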